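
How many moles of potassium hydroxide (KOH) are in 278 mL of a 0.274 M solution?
Moles = Molarity × Volume (L)
Moles = 0.274 M × 0.278 L = 0.07617 mol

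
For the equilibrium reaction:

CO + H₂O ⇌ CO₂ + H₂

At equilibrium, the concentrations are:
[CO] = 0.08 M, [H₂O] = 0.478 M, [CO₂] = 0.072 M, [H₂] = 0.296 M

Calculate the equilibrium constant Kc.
K_c = 0.5573

Kc = ([CO₂] × [H₂]) / ([CO] × [H₂O])
   = ((0.072)·(0.296)) / ((0.08)·(0.478))
   = 0.021312 / 0.03824 = 0.5573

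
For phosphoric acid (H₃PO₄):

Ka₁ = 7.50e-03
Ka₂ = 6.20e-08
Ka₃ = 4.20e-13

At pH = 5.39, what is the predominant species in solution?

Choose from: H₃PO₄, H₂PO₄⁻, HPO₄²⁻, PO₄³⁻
H₂PO₄⁻

pKa1 = 2.12, pKa2 = 7.21, pKa3 = 12.38. Each pKa is the crossover between adjacent species; pH = 5.39 lies in the region where H₂PO₄⁻ predominates.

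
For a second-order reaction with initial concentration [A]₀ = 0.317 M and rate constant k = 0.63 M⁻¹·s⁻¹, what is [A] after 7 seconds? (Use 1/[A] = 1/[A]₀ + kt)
0.1322 M

1/[A] = 1/[A]₀ + k·t = 1/0.317 + (0.63)·(7) = 3.1546 + 4.4100 = 7.5646
[A] = 1/7.5646 = 0.1322 M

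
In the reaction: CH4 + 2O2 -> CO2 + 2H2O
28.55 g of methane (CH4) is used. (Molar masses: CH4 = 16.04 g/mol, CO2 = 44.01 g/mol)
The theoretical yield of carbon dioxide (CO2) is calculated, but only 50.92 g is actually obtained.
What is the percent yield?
Moles of CH4 = 28.55 g ÷ 16.04 g/mol = 1.77993 mol
Mole ratio: 1 mol CO2 / 1 mol CH4
Moles of CO2 = 1.77993 × (1/1) = 1.77993 mol
Theoretical yield = 1.77993 mol × 44.01 g/mol = 78.335 g
Actual yield = 50.92 g
Percent yield = (50.92 / 78.335) × 100% = 65.0%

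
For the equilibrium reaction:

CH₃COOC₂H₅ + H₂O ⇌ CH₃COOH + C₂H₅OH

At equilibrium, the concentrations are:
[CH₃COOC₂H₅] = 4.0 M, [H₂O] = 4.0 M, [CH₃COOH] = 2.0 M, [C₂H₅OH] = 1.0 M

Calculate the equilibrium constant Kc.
K_c = 0.1250

Kc = ([CH₃COOH] × [C₂H₅OH]) / ([CH₃COOC₂H₅] × [H₂O])
   = ((2.0)·(1.0)) / ((4.0)·(4.0))
   = 2 / 16 = 0.1250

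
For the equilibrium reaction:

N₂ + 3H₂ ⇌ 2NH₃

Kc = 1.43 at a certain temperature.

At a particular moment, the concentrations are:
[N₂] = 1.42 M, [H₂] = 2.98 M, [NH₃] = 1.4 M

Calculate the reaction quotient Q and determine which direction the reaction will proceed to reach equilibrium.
Q = 0.052, Q < K, reaction proceeds forward (toward products)

Q = ([NH₃]^2) / ([N₂] × [H₂]^3)
  = ((1.4)^2) / ((1.42)·(2.98)^3) = 1.96/37.578 = 0.05216
Since Q = 0.05216 < Kc = 1.43, the reaction proceeds forward (toward products) to reach equilibrium.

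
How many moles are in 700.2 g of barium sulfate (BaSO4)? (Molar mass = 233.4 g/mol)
Moles = 700.2 g ÷ 233.4 g/mol = 3 mol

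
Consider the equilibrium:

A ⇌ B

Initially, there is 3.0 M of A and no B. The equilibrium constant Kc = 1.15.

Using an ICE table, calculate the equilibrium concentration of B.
[B] = 1.605 M

ICE: [A] = 3.0 − x, [B] = x.
Kc = x/(3.0 − x) = 1.15 ⇒ x = 1.15·3.0/(1 + 1.15) = 3.45/2.15 = 1.605.
[B] = x = 1.605 M.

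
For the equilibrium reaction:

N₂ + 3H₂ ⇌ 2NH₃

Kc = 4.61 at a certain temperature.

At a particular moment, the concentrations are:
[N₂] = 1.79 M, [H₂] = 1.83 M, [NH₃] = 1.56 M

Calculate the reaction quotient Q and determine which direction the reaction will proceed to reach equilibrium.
Q = 0.222, Q < K, reaction proceeds forward (toward products)

Q = ([NH₃]^2) / ([N₂] × [H₂]^3)
  = ((1.56)^2) / ((1.79)·(1.83)^3) = 2.4336/10.97 = 0.2218
Since Q = 0.2218 < Kc = 4.61, the reaction proceeds forward (toward products) to reach equilibrium.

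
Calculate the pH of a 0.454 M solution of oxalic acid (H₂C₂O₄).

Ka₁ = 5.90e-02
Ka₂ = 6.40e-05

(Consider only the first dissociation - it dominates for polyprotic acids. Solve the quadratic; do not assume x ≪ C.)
pH = 0.86

x² + Ka₁·x − Ka₁·C = 0 with Ka₁ = 5.90e-02, C = 0.454.
x = (−Ka₁ + √(Ka₁² + 4·Ka₁·C))/2 = 1.3680e-01 M, so pH = 0.86.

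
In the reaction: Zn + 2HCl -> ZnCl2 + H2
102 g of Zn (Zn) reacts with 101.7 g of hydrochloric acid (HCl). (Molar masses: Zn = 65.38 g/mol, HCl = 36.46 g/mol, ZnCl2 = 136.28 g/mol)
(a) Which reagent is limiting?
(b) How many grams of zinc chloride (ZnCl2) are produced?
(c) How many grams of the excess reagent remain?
(a) HCl, (b) 190.1 g, (c) 10.82 g

Moles of Zn = 102 g ÷ 65.38 g/mol = 1.56011 mol
Moles of HCl = 101.7 g ÷ 36.46 g/mol = 2.78936 mol
Moles ÷ coefficient: Zn: 1.56011/1 = 1.56, HCl: 2.78936/2 = 1.395
(a) HCl has the smaller value, so HCl is the limiting reagent.
(b) Moles of ZnCl2 = 2.78936 mol HCl × (1/2) = 1.39468 mol; mass = 1.39468 mol × 136.28 g/mol = 190.1 g
(c) Zn consumed = 2.78936 × (1/2) = 1.39468 mol; remaining = 1.56011 − 1.39468 = 0.165431 mol; mass = 0.165431 mol × 65.38 g/mol = 10.82 g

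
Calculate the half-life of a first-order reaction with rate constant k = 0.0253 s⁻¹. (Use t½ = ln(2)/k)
27.40 s

t½ = ln(2)/k = 0.6931/0.0253 = 27.40 s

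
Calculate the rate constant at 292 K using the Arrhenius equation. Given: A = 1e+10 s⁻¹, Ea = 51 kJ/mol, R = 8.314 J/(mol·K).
7.52e+00 s⁻¹

k = A·exp(-Ea/(R·T)) = 1e+10·exp(-51000/(8.314·292)) = 1e+10·exp(-21.0076) = 1e+10·7.5248e-10 = 7.52e+00 s⁻¹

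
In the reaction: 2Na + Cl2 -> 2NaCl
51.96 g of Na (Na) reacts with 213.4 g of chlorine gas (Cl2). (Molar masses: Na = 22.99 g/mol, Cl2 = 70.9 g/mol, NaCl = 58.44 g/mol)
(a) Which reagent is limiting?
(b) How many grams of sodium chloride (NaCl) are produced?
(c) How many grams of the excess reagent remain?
(a) Na, (b) 132.1 g, (c) 133.3 g

Moles of Na = 51.96 g ÷ 22.99 g/mol = 2.26011 mol
Moles of Cl2 = 213.4 g ÷ 70.9 g/mol = 3.00987 mol
Moles ÷ coefficient: Na: 2.26011/2 = 1.13, Cl2: 3.00987/1 = 3.01
(a) Na has the smaller value, so Na is the limiting reagent.
(b) Moles of NaCl = 2.26011 mol Na × (2/2) = 2.26011 mol; mass = 2.26011 mol × 58.44 g/mol = 132.1 g
(c) Cl2 consumed = 2.26011 × (1/2) = 1.13006 mol; remaining = 3.00987 − 1.13006 = 1.87982 mol; mass = 1.87982 mol × 70.9 g/mol = 133.3 g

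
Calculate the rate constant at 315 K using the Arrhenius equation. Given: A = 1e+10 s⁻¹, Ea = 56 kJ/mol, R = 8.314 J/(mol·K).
5.17e+00 s⁻¹

k = A·exp(-Ea/(R·T)) = 1e+10·exp(-56000/(8.314·315)) = 1e+10·exp(-21.3829) = 1e+10·5.1702e-10 = 5.17e+00 s⁻¹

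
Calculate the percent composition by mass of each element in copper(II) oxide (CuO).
Cu: 79.89%, O: 20.11%

Molar mass of CuO = 79.55 g/mol
% Cu = (1 × 63.55) / 79.55 × 100% = 63.55 / 79.55 × 100% = 79.89%
% O = (1 × 16.0) / 79.55 × 100% = 16 / 79.55 × 100% = 20.11%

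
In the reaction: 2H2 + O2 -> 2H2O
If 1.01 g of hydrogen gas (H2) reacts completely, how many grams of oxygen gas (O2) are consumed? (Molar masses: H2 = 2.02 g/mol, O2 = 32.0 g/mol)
Moles of H2 = 1.01 g ÷ 2.02 g/mol = 0.5 mol
Mole ratio: 1 mol O2 / 2 mol H2
Moles of O2 = 0.5 × (1/2) = 0.25 mol
Mass of O2 = 0.25 mol × 32.0 g/mol = 8 g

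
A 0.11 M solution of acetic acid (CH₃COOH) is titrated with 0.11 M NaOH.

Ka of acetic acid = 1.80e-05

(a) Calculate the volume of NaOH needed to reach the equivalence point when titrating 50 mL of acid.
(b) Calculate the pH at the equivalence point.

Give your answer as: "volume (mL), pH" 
V = 50.0 mL, pH = 8.74

(a) At equivalence: moles acid = moles base.
moles acid = 0.11 × 0.05 = 0.0055 mol; V_NaOH = 0.0055/0.11 = 0.05 L = 50.0 mL.
(b) At equivalence, all acid → conjugate base A⁻ at [A⁻] = 0.0055/0.1 = 0.055 M.
Kb = Kw/Ka = 1.0e-14/1.80e-05 = 5.556e-10; [OH⁻] = √(Kb·[A⁻]) = 5.528e-06; pOH = 5.26; pH = 14 − pOH = 8.74.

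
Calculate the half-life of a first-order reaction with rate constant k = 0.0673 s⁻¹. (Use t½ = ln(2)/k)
10.30 s

t½ = ln(2)/k = 0.6931/0.0673 = 10.30 s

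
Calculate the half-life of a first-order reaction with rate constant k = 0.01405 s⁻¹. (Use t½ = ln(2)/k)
49.33 s

t½ = ln(2)/k = 0.6931/0.01405 = 49.33 s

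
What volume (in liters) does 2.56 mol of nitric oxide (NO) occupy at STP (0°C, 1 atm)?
At STP, 1 mol of gas occupies 22.4 L
Volume = 2.56 mol × 22.4 L/mol = 57.34 L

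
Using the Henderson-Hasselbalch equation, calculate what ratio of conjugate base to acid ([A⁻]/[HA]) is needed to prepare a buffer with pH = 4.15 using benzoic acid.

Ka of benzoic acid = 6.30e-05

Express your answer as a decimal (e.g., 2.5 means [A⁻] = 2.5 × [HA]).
[A⁻]/[HA] = 0.890

pKa = −log(6.30e-05) = 4.2007. pH = pKa + log([A⁻]/[HA]). 4.15 = 4.2007 + log(ratio). log(ratio) = 4.15 − 4.2007 = -0.0507. ratio = 10^(-0.0507) = 0.890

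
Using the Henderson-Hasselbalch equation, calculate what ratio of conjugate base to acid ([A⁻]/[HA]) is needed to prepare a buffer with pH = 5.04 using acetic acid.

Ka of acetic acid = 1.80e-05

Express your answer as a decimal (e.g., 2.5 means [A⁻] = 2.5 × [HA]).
[A⁻]/[HA] = 1.974

pKa = −log(1.80e-05) = 4.7447. pH = pKa + log([A⁻]/[HA]). 5.04 = 4.7447 + log(ratio). log(ratio) = 5.04 − 4.7447 = 0.2953. ratio = 10^(0.2953) = 1.974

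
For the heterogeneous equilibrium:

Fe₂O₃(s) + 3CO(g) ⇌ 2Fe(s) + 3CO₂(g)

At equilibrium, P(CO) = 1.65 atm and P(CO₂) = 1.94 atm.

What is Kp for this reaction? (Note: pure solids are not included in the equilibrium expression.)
K_p = 1.625

Solids (Fe₂O₃, Fe) are excluded.
Kp = P(CO₂)³/P(CO)³ = (1.94)³/(1.65)³ = 7.301/4.492 = 1.625.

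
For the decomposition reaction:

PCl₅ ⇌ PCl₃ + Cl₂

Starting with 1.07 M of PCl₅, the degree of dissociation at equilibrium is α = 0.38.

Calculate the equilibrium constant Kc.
K_c = 0.2492

x = α·[A]₀ = 0.38 × 1.07 = 0.4066 M dissociated.
At eq: [PCl₅] = 1.07 − 0.4066 = 0.6634 M; [PCl₃] = [Cl₂] = x = 0.4066 M.
Kc = [PCl₃][Cl₂]/[PCl₅] = (0.4066)²/0.6634 = 0.2492.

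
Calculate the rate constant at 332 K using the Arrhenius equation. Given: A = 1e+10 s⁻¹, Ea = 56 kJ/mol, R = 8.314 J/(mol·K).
1.55e+01 s⁻¹

k = A·exp(-Ea/(R·T)) = 1e+10·exp(-56000/(8.314·332)) = 1e+10·exp(-20.2880) = 1e+10·1.5453e-09 = 1.55e+01 s⁻¹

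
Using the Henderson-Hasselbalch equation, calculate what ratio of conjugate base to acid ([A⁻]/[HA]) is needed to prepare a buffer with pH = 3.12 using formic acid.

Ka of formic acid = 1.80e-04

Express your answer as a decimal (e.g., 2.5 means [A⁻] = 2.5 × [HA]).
[A⁻]/[HA] = 0.237

pKa = −log(1.80e-04) = 3.7447. pH = pKa + log([A⁻]/[HA]). 3.12 = 3.7447 + log(ratio). log(ratio) = 3.12 − 3.7447 = -0.6247. ratio = 10^(-0.6247) = 0.237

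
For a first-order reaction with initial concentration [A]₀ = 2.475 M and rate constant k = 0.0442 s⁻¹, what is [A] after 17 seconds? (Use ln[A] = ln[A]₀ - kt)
1.1675 M

ln[A] = ln[A]₀ - k·t = ln(2.475) - (0.0442)·(17) = 0.9062 - 0.7514 = 0.1548
[A] = e^(0.1548) = 1.1675 M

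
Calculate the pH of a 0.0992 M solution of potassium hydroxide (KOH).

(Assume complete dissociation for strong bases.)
pH = 13.00

[OH⁻] = 0.0992 M for strong base. pOH = -log[OH⁻] = 1.00, pH = 14 - pOH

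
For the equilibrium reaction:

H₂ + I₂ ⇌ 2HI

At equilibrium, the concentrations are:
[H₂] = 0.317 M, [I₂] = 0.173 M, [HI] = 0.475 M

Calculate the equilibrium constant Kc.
K_c = 4.1142

Kc = ([HI]^2) / ([H₂] × [I₂])
   = ((0.475)^2) / ((0.317)·(0.173))
   = 0.22562 / 0.054841 = 4.1142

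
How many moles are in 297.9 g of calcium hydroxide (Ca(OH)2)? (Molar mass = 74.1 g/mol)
Moles = 297.9 g ÷ 74.1 g/mol = 4.02 mol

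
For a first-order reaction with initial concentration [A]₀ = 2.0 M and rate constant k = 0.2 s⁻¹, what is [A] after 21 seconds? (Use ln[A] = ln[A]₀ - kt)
0.0300 M

ln[A] = ln[A]₀ - k·t = ln(2.0) - (0.2)·(21) = 0.6931 - 4.2000 = -3.5069
[A] = e^(-3.5069) = 0.0300 M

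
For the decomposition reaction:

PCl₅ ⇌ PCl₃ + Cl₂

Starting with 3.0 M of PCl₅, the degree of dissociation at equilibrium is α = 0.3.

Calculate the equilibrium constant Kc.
K_c = 0.3857

x = α·[A]₀ = 0.3 × 3.0 = 0.9 M dissociated.
At eq: [PCl₅] = 3.0 − 0.9 = 2.1 M; [PCl₃] = [Cl₂] = x = 0.9 M.
Kc = [PCl₃][Cl₂]/[PCl₅] = (0.9)²/2.1 = 0.3857.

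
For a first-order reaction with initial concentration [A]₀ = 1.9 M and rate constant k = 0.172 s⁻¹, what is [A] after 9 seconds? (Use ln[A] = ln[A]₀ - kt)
0.4041 M

ln[A] = ln[A]₀ - k·t = ln(1.9) - (0.172)·(9) = 0.6419 - 1.5480 = -0.9061
[A] = e^(-0.9061) = 0.4041 M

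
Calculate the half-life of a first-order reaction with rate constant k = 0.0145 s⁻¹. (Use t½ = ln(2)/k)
47.80 s

t½ = ln(2)/k = 0.6931/0.0145 = 47.80 s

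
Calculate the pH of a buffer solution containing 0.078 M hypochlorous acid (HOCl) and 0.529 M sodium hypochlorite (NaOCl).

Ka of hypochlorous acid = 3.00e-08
pH = 8.35

pKa = -log(3.00e-08) = 7.52. pH = pKa + log([A⁻]/[HA]) = 7.52 + log(0.529/0.078)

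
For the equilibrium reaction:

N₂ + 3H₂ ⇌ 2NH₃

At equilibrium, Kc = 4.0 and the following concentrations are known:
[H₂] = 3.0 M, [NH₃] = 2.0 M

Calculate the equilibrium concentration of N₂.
[N₂] = 0.0370 M

Kc = ([NH₃]^2) / ([N₂] × [H₂]^3) = 4.0
[N₂]^1 = (product terms)/(Kc · other reactant terms) = 4 / (4.0 · 27) = 0.037037
[N₂] = 0.0370 M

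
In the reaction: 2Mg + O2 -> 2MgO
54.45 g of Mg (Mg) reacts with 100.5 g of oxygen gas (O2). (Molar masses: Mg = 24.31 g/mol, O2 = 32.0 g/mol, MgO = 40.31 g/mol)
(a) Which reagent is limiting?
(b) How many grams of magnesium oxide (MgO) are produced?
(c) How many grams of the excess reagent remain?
(a) Mg, (b) 90.29 g, (c) 64.66 g

Moles of Mg = 54.45 g ÷ 24.31 g/mol = 2.23982 mol
Moles of O2 = 100.5 g ÷ 32.0 g/mol = 3.14062 mol
Moles ÷ coefficient: Mg: 2.23982/2 = 1.12, O2: 3.14062/1 = 3.141
(a) Mg has the smaller value, so Mg is the limiting reagent.
(b) Moles of MgO = 2.23982 mol Mg × (2/2) = 2.23982 mol; mass = 2.23982 mol × 40.31 g/mol = 90.29 g
(c) O2 consumed = 2.23982 × (1/2) = 1.11991 mol; remaining = 3.14062 − 1.11991 = 2.02072 mol; mass = 2.02072 mol × 32.0 g/mol = 64.66 g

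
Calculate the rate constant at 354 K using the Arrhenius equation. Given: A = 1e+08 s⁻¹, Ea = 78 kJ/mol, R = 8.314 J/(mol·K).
3.09e-04 s⁻¹

k = A·exp(-Ea/(R·T)) = 1e+08·exp(-78000/(8.314·354)) = 1e+08·exp(-26.5022) = 1e+08·3.0921e-12 = 3.09e-04 s⁻¹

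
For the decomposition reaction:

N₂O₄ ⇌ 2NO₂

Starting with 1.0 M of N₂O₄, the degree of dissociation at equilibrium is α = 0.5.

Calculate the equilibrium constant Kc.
K_c = 2.0000

x = α·[A]₀ = 0.5 × 1.0 = 0.5 M dissociated.
At eq: [N₂O₄] = 1.0 − 0.5 = 0.5 M; [NO₂] = 2x = 1 M.
Kc = [NO₂]²/[N₂O₄] = (1)²/0.5 = 2.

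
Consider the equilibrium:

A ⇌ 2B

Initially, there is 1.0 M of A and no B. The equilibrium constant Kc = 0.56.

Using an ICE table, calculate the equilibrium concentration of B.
[B] = 0.621 M

ICE: [A] = 1.0 − x, [B] = 2x.
Kc = (2x)²/(1.0 − x) = 0.56 ⇒ 4x² + 0.56x − 0.56 = 0.
x = (−0.56 + √(0.56² + 4·4·0.56))/(2·4) = (−0.56 + √9.2736)/8 = 0.31066.
[B] = 2x = 0.621 M.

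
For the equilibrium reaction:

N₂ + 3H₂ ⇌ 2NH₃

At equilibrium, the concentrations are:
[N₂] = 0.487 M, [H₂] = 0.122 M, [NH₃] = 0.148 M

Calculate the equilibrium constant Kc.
K_c = 24.7694

Kc = ([NH₃]^2) / ([N₂] × [H₂]^3)
   = ((0.148)^2) / ((0.487)·(0.122)^3)
   = 0.021904 / 0.00088432 = 24.7694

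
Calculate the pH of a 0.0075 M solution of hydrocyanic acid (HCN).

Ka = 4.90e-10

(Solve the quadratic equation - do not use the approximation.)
pH = 5.72

x² + Ka×x - Ka×C = 0. Using quadratic formula: [H⁺] = 1.9168e-06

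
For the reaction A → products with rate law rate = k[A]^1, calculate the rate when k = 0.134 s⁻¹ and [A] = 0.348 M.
0.04663 M/s

rate = k·[A]^1 = 0.134·(0.348)^1 = 0.134·0.348 = 0.04663 M/s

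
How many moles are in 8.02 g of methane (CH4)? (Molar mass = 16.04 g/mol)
Moles = 8.02 g ÷ 16.04 g/mol = 0.5 mol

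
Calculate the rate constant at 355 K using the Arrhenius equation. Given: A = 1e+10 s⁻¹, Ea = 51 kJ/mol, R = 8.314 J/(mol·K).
3.13e+02 s⁻¹

k = A·exp(-Ea/(R·T)) = 1e+10·exp(-51000/(8.314·355)) = 1e+10·exp(-17.2795) = 1e+10·3.1304e-08 = 3.13e+02 s⁻¹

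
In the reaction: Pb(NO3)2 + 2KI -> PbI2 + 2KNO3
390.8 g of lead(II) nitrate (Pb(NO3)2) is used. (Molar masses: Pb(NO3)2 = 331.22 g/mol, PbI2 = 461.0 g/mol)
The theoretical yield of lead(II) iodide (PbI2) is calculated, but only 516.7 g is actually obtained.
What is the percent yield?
Moles of Pb(NO3)2 = 390.8 g ÷ 331.22 g/mol = 1.17988 mol
Mole ratio: 1 mol PbI2 / 1 mol Pb(NO3)2
Moles of PbI2 = 1.17988 × (1/1) = 1.17988 mol
Theoretical yield = 1.17988 mol × 461.0 g/mol = 543.92 g
Actual yield = 516.7 g
Percent yield = (516.7 / 543.92) × 100% = 95.0%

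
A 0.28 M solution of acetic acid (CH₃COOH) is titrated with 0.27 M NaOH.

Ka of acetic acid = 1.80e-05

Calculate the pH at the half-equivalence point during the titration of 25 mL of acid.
pH = pKa = 4.74

At the half-equivalence point, [HA] = [A⁻], so by Henderson–Hasselbalch pH = pKa + log(1) = pKa.
pKa = −log(1.80e-05) = 4.74.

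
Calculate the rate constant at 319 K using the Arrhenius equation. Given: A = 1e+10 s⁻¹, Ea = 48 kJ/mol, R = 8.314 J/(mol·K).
1.38e+02 s⁻¹

k = A·exp(-Ea/(R·T)) = 1e+10·exp(-48000/(8.314·319)) = 1e+10·exp(-18.0984) = 1e+10·1.3803e-08 = 1.38e+02 s⁻¹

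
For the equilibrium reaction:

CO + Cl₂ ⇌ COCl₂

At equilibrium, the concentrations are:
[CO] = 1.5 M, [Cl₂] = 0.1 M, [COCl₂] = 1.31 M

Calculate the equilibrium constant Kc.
K_c = 8.7333

Kc = ([COCl₂]) / ([CO] × [Cl₂])
   = ((1.31)) / ((1.5)·(0.1))
   = 1.31 / 0.15 = 8.7333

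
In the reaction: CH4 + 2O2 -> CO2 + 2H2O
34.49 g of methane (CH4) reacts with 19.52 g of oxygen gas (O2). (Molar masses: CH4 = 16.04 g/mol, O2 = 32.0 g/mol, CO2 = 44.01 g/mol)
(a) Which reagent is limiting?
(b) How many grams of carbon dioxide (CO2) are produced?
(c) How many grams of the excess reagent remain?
(a) O2, (b) 13.42 g, (c) 29.6 g

Moles of CH4 = 34.49 g ÷ 16.04 g/mol = 2.15025 mol
Moles of O2 = 19.52 g ÷ 32.0 g/mol = 0.61 mol
Moles ÷ coefficient: CH4: 2.15025/1 = 2.15, O2: 0.61/2 = 0.305
(a) O2 has the smaller value, so O2 is the limiting reagent.
(b) Moles of CO2 = 0.61 mol O2 × (1/2) = 0.305 mol; mass = 0.305 mol × 44.01 g/mol = 13.42 g
(c) CH4 consumed = 0.61 × (1/2) = 0.305 mol; remaining = 2.15025 − 0.305 = 1.84525 mol; mass = 1.84525 mol × 16.04 g/mol = 29.6 g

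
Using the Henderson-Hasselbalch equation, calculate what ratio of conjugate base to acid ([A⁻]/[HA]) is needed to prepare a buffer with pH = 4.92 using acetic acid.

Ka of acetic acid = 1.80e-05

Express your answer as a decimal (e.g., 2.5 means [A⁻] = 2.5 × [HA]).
[A⁻]/[HA] = 1.497

pKa = −log(1.80e-05) = 4.7447. pH = pKa + log([A⁻]/[HA]). 4.92 = 4.7447 + log(ratio). log(ratio) = 4.92 − 4.7447 = 0.1753. ratio = 10^(0.1753) = 1.497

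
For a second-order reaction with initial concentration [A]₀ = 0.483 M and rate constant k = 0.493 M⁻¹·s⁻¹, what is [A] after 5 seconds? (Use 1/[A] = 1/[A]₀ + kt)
0.2205 M

1/[A] = 1/[A]₀ + k·t = 1/0.483 + (0.493)·(5) = 2.0704 + 2.4650 = 4.5354
[A] = 1/4.5354 = 0.2205 M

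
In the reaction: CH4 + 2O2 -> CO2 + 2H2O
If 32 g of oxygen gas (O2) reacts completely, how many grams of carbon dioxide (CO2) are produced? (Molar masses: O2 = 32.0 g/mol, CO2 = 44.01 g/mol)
Moles of O2 = 32 g ÷ 32.0 g/mol = 1 mol
Mole ratio: 1 mol CO2 / 2 mol O2
Moles of CO2 = 1 × (1/2) = 0.5 mol
Mass of CO2 = 0.5 mol × 44.01 g/mol = 22 g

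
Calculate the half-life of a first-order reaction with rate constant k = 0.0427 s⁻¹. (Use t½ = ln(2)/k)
16.23 s

t½ = ln(2)/k = 0.6931/0.0427 = 16.23 s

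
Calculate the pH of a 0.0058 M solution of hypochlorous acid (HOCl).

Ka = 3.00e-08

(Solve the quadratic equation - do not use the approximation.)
pH = 4.88

x² + Ka×x - Ka×C = 0. Using quadratic formula: [H⁺] = 1.3176e-05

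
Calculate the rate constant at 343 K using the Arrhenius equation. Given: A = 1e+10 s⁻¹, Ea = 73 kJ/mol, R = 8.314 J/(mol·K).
7.63e-02 s⁻¹

k = A·exp(-Ea/(R·T)) = 1e+10·exp(-73000/(8.314·343)) = 1e+10·exp(-25.5987) = 1e+10·7.6314e-12 = 7.63e-02 s⁻¹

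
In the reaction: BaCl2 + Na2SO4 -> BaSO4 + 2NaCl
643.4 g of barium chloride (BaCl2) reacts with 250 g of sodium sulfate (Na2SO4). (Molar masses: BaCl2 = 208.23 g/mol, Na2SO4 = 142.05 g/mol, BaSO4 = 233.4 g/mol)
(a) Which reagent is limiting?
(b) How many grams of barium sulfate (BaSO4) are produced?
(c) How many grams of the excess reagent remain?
(a) Na2SO4, (b) 410.8 g, (c) 276.9 g

Moles of BaCl2 = 643.4 g ÷ 208.23 g/mol = 3.08985 mol
Moles of Na2SO4 = 250 g ÷ 142.05 g/mol = 1.75994 mol
Moles ÷ coefficient: BaCl2: 3.08985/1 = 3.09, Na2SO4: 1.75994/1 = 1.76
(a) Na2SO4 has the smaller value, so Na2SO4 is the limiting reagent.
(b) Moles of BaSO4 = 1.75994 mol Na2SO4 × (1/1) = 1.75994 mol; mass = 1.75994 mol × 233.4 g/mol = 410.8 g
(c) BaCl2 consumed = 1.75994 × (1/1) = 1.75994 mol; remaining = 3.08985 − 1.75994 = 1.32991 mol; mass = 1.32991 mol × 208.23 g/mol = 276.9 g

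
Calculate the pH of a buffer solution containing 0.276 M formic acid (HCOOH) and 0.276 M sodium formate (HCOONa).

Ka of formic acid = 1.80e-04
pH = 3.74

pKa = -log(1.80e-04) = 3.74. pH = pKa + log([A⁻]/[HA]) = 3.74 + log(0.276/0.276)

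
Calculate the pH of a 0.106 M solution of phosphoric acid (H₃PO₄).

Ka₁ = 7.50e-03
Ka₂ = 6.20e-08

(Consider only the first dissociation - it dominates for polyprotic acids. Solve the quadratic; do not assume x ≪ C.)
pH = 1.61

x² + Ka₁·x − Ka₁·C = 0 with Ka₁ = 7.50e-03, C = 0.106.
x = (−Ka₁ + √(Ka₁² + 4·Ka₁·C))/2 = 2.4694e-02 M, so pH = 1.61.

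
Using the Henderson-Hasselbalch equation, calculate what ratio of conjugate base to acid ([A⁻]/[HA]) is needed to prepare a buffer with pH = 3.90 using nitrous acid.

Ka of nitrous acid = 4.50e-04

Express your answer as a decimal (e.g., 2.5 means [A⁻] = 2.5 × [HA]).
[A⁻]/[HA] = 3.574

pKa = −log(4.50e-04) = 3.3468. pH = pKa + log([A⁻]/[HA]). 3.90 = 3.3468 + log(ratio). log(ratio) = 3.90 − 3.3468 = 0.5532. ratio = 10^(0.5532) = 3.574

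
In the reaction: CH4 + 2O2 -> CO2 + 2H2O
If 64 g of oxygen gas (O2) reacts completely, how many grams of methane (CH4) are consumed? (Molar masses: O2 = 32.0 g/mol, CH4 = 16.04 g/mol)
Moles of O2 = 64 g ÷ 32.0 g/mol = 2 mol
Mole ratio: 1 mol CH4 / 2 mol O2
Moles of CH4 = 2 × (1/2) = 1 mol
Mass of CH4 = 1 mol × 16.04 g/mol = 16.04 g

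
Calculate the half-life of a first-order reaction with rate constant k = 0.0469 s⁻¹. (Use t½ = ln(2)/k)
14.78 s

t½ = ln(2)/k = 0.6931/0.0469 = 14.78 s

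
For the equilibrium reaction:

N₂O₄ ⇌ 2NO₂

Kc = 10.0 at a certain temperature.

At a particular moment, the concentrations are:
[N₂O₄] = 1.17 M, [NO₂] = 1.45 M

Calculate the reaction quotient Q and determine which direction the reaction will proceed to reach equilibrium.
Q = 1.797, Q < K, reaction proceeds forward (toward products)

Q = ([NO₂]^2) / ([N₂O₄])
  = ((1.45)^2) / ((1.17)) = 2.1025/1.17 = 1.797
Since Q = 1.797 < Kc = 10.0, the reaction proceeds forward (toward products) to reach equilibrium.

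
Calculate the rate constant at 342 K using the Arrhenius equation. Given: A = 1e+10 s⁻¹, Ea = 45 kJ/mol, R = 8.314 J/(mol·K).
1.34e+03 s⁻¹

k = A·exp(-Ea/(R·T)) = 1e+10·exp(-45000/(8.314·342)) = 1e+10·exp(-15.8262) = 1e+10·1.3390e-07 = 1.34e+03 s⁻¹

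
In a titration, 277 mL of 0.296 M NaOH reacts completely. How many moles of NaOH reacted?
Moles = Molarity × Volume (L)
Moles = 0.296 M × 0.277 L = 0.08199 mol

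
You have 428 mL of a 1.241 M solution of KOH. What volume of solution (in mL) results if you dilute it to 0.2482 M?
Using M₁V₁ = M₂V₂:
1.241 × 428 = 0.2482 × V₂
V₂ = (1.241 × 428) / 0.2482 = 2140 mL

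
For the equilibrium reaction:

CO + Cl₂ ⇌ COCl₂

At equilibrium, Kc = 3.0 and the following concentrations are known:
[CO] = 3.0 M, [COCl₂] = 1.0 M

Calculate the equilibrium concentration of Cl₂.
[Cl₂] = 0.1111 M

Kc = ([COCl₂]) / ([CO] × [Cl₂]) = 3.0
[Cl₂]^1 = (product terms)/(Kc · other reactant terms) = 1 / (3.0 · 3) = 0.11111
[Cl₂] = 0.1111 M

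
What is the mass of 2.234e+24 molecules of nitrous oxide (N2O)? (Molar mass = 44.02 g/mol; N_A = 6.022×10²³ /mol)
Moles = 2.234e+24 ÷ 6.022×10²³ = 3.70973 mol
Mass = 3.70973 mol × 44.02 g/mol = 163.3 g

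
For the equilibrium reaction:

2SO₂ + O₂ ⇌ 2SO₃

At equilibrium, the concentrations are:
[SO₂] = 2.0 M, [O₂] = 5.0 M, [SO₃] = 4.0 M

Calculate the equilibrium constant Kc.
K_c = 0.8000

Kc = ([SO₃]^2) / ([SO₂]^2 × [O₂])
   = ((4.0)^2) / ((2.0)^2·(5.0))
   = 16 / 20 = 0.8000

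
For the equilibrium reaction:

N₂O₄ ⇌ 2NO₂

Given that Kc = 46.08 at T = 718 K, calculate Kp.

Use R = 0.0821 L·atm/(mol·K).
K_p = 2.72e+03

Δn = (moles gaseous products) − (moles gaseous reactants) = 1
T = 718 K; RT = 0.0821 × 718 = 58.9478
Kp = Kc·(RT)^Δn = 46.08 × (58.9478)^1 = 46.08 × 58.9478 = 2.72e+03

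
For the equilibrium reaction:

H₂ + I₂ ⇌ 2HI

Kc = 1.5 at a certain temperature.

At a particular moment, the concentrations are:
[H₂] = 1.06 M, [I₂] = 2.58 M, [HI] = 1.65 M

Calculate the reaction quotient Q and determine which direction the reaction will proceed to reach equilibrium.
Q = 0.996, Q < K, reaction proceeds forward (toward products)

Q = ([HI]^2) / ([H₂] × [I₂])
  = ((1.65)^2) / ((1.06)·(2.58)) = 2.7225/2.7348 = 0.9955
Since Q = 0.9955 < Kc = 1.5, the reaction proceeds forward (toward products) to reach equilibrium.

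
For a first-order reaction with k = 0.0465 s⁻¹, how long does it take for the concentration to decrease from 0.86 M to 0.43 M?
14.91 s

From ln[A] = ln[A]₀ - k·t: t = ln([A]₀/[A])/k = ln(0.86/0.43)/0.0465 = ln(2.0000)/0.0465 = 0.6931/0.0465 = 14.91 s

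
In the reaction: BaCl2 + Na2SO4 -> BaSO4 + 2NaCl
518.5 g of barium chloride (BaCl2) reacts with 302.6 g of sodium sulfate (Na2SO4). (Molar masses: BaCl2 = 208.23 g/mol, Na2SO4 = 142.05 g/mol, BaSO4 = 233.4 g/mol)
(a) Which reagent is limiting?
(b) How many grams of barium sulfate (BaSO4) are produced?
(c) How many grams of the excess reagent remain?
(a) Na2SO4, (b) 497.2 g, (c) 74.92 g

Moles of BaCl2 = 518.5 g ÷ 208.23 g/mol = 2.49004 mol
Moles of Na2SO4 = 302.6 g ÷ 142.05 g/mol = 2.13024 mol
Moles ÷ coefficient: BaCl2: 2.49004/1 = 2.49, Na2SO4: 2.13024/1 = 2.13
(a) Na2SO4 has the smaller value, so Na2SO4 is the limiting reagent.
(b) Moles of BaSO4 = 2.13024 mol Na2SO4 × (1/1) = 2.13024 mol; mass = 2.13024 mol × 233.4 g/mol = 497.2 g
(c) BaCl2 consumed = 2.13024 × (1/1) = 2.13024 mol; remaining = 2.49004 − 2.13024 = 0.359799 mol; mass = 0.359799 mol × 208.23 g/mol = 74.92 g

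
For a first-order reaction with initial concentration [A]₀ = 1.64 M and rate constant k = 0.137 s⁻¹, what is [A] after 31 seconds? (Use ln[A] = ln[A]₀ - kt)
0.0235 M

ln[A] = ln[A]₀ - k·t = ln(1.64) - (0.137)·(31) = 0.4947 - 4.2470 = -3.7523
[A] = e^(-3.7523) = 0.0235 M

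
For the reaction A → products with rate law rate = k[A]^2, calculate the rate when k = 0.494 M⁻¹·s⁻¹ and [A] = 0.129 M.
0.008221 M/s

rate = k·[A]^2 = 0.494·(0.129)^2 = 0.494·0.016641 = 0.008221 M/s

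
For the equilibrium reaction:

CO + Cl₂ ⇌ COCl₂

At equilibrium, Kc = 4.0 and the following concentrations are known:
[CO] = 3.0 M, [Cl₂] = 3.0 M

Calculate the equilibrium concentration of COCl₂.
[COCl₂] = 36.0000 M

Kc = ([COCl₂]) / ([CO] × [Cl₂]) = 4.0
[COCl₂]^1 = Kc · (reactant terms)/(other product terms) = 4.0 · 9 / 1 = 36
[COCl₂] = 36.0000 M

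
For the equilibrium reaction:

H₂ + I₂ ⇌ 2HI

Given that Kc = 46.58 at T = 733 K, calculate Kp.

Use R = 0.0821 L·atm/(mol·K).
K_p = 46.5800

Δn = (moles gaseous products) − (moles gaseous reactants) = 0
T = 733 K; RT = 0.0821 × 733 = 60.1793
Kp = Kc·(RT)^Δn = 46.58 × (60.1793)^0 = 46.58 × 1 = 46.5800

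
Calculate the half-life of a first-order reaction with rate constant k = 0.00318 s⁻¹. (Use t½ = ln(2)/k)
217.97 s

t½ = ln(2)/k = 0.6931/0.00318 = 217.97 s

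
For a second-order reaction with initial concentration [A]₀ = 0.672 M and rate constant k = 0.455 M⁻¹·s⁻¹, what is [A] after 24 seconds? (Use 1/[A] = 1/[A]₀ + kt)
0.0806 M

1/[A] = 1/[A]₀ + k·t = 1/0.672 + (0.455)·(24) = 1.4881 + 10.9200 = 12.4081
[A] = 1/12.4081 = 0.0806 M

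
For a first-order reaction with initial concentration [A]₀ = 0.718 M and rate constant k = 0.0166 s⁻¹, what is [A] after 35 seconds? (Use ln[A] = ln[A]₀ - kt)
0.4016 M

ln[A] = ln[A]₀ - k·t = ln(0.718) - (0.0166)·(35) = -0.3313 - 0.5810 = -0.9123
[A] = e^(-0.9123) = 0.4016 M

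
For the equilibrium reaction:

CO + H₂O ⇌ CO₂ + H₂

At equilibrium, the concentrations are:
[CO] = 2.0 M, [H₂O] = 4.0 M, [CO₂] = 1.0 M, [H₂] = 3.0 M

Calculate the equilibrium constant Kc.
K_c = 0.3750

Kc = ([CO₂] × [H₂]) / ([CO] × [H₂O])
   = ((1.0)·(3.0)) / ((2.0)·(4.0))
   = 3 / 8 = 0.3750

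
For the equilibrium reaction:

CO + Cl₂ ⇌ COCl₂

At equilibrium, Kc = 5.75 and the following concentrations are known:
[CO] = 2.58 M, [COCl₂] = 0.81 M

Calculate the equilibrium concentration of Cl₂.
[Cl₂] = 0.0546 M

Kc = ([COCl₂]) / ([CO] × [Cl₂]) = 5.75
[Cl₂]^1 = (product terms)/(Kc · other reactant terms) = 0.81 / (5.75 · 2.58) = 0.054601
[Cl₂] = 0.0546 M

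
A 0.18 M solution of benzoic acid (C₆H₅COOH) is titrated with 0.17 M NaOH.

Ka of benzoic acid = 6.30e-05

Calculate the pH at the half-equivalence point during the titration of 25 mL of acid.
pH = pKa = 4.20

At the half-equivalence point, [HA] = [A⁻], so by Henderson–Hasselbalch pH = pKa + log(1) = pKa.
pKa = −log(6.30e-05) = 4.20.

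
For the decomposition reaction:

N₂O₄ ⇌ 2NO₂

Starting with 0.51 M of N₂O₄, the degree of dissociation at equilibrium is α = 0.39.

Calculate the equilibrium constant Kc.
K_c = 0.5087

x = α·[A]₀ = 0.39 × 0.51 = 0.1989 M dissociated.
At eq: [N₂O₄] = 0.51 − 0.1989 = 0.3111 M; [NO₂] = 2x = 0.3978 M.
Kc = [NO₂]²/[N₂O₄] = (0.3978)²/0.3111 = 0.5087.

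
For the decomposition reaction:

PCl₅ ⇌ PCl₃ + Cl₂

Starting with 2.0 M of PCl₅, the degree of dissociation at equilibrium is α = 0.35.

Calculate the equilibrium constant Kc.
K_c = 0.3769

x = α·[A]₀ = 0.35 × 2.0 = 0.7 M dissociated.
At eq: [PCl₅] = 2.0 − 0.7 = 1.3 M; [PCl₃] = [Cl₂] = x = 0.7 M.
Kc = [PCl₃][Cl₂]/[PCl₅] = (0.7)²/1.3 = 0.3769.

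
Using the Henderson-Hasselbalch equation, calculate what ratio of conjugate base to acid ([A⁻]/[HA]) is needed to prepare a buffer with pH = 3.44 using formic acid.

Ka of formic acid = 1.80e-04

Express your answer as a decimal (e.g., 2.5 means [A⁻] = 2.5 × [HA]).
[A⁻]/[HA] = 0.496

pKa = −log(1.80e-04) = 3.7447. pH = pKa + log([A⁻]/[HA]). 3.44 = 3.7447 + log(ratio). log(ratio) = 3.44 − 3.7447 = -0.3047. ratio = 10^(-0.3047) = 0.496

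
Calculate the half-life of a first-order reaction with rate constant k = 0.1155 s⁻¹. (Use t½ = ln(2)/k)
6.00 s

t½ = ln(2)/k = 0.6931/0.1155 = 6.00 s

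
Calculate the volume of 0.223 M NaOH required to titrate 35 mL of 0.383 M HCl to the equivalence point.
V_{base} = 60.1 mL

At equivalence: moles acid = moles base.
moles HCl = 0.383 M × 0.035 L = 0.013405 mol
V_NaOH = 0.013405 mol ÷ 0.223 M = 0.06011 L = 60.1 mL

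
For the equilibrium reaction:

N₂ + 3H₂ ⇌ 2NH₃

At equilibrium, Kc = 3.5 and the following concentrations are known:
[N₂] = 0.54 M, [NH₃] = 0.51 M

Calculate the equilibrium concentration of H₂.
[H₂] = 0.5163 M

Kc = ([NH₃]^2) / ([N₂] × [H₂]^3) = 3.5
[H₂]^3 = (product terms)/(Kc · other reactant terms) = 0.2601 / (3.5 · 0.54) = 0.13762
[H₂] = (0.13762)^(1/3) = 0.5163 M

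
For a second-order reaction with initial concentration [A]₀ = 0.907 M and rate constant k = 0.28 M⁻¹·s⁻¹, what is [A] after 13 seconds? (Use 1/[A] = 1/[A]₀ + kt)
0.2109 M

1/[A] = 1/[A]₀ + k·t = 1/0.907 + (0.28)·(13) = 1.1025 + 3.6400 = 4.7425
[A] = 1/4.7425 = 0.2109 M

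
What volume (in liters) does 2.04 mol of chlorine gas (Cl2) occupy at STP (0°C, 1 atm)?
At STP, 1 mol of gas occupies 22.4 L
Volume = 2.04 mol × 22.4 L/mol = 45.70 L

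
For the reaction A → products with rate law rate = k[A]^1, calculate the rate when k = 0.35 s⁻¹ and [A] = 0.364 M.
0.1274 M/s

rate = k·[A]^1 = 0.35·(0.364)^1 = 0.35·0.364 = 0.1274 M/s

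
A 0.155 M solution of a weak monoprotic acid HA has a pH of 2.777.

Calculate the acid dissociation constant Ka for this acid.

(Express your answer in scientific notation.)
K_a = 1.82e-05

[H⁺] = 10^(−pH) = 10^(−2.777) = 1.671e-03 M. For HA ⇌ H⁺ + A⁻, Ka = x²/(C − x) = (1.671e-03)²/(0.155 − 1.671e-03) = 1.82e-05.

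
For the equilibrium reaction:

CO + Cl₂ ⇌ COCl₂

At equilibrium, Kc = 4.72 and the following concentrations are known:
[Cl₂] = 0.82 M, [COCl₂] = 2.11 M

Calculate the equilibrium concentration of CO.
[CO] = 0.5452 M

Kc = ([COCl₂]) / ([CO] × [Cl₂]) = 4.72
[CO]^1 = (product terms)/(Kc · other reactant terms) = 2.11 / (4.72 · 0.82) = 0.54516
[CO] = 0.5452 M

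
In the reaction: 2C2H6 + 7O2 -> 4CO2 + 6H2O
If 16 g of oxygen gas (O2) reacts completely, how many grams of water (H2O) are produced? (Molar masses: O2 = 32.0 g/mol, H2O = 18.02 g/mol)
Moles of O2 = 16 g ÷ 32.0 g/mol = 0.5 mol
Mole ratio: 6 mol H2O / 7 mol O2
Moles of H2O = 0.5 × (6/7) = 0.428571 mol
Mass of H2O = 0.428571 mol × 18.02 g/mol = 7.723 g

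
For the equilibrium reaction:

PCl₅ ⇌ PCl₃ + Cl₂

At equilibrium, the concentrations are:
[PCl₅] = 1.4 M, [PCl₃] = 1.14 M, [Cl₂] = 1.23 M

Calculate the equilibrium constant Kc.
K_c = 1.0016

Kc = ([PCl₃] × [Cl₂]) / ([PCl₅])
   = ((1.14)·(1.23)) / ((1.4))
   = 1.4022 / 1.4 = 1.0016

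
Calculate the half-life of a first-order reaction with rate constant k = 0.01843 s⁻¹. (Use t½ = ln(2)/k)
37.61 s

t½ = ln(2)/k = 0.6931/0.01843 = 37.61 s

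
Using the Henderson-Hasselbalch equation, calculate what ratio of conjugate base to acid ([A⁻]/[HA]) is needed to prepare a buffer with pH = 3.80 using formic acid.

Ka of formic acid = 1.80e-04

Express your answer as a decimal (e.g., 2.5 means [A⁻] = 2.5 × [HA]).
[A⁻]/[HA] = 1.136

pKa = −log(1.80e-04) = 3.7447. pH = pKa + log([A⁻]/[HA]). 3.80 = 3.7447 + log(ratio). log(ratio) = 3.80 − 3.7447 = 0.0553. ratio = 10^(0.0553) = 1.136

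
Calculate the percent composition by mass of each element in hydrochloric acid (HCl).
H: 2.76%, Cl: 97.23%

Molar mass of HCl = 36.46 g/mol
% H = (1 × 1.008) / 36.46 × 100% = 1.008 / 36.46 × 100% = 2.76%
% Cl = (1 × 35.45) / 36.46 × 100% = 35.45 / 36.46 × 100% = 97.23%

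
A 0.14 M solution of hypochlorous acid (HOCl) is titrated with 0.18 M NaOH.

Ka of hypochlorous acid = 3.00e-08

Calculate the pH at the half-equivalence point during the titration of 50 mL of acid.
pH = pKa = 7.52

At the half-equivalence point, [HA] = [A⁻], so by Henderson–Hasselbalch pH = pKa + log(1) = pKa.
pKa = −log(3.00e-08) = 7.52.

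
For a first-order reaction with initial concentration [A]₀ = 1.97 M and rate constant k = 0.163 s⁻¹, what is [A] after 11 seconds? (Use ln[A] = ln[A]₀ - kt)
0.3279 M

ln[A] = ln[A]₀ - k·t = ln(1.97) - (0.163)·(11) = 0.6780 - 1.7930 = -1.1150
[A] = e^(-1.1150) = 0.3279 M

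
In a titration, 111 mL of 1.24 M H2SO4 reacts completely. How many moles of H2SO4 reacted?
Moles = Molarity × Volume (L)
Moles = 1.24 M × 0.111 L = 0.1376 mol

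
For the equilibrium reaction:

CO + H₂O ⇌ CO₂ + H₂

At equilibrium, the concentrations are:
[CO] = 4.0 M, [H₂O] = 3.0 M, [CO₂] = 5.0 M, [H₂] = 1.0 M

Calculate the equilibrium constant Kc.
K_c = 0.4167

Kc = ([CO₂] × [H₂]) / ([CO] × [H₂O])
   = ((5.0)·(1.0)) / ((4.0)·(3.0))
   = 5 / 12 = 0.4167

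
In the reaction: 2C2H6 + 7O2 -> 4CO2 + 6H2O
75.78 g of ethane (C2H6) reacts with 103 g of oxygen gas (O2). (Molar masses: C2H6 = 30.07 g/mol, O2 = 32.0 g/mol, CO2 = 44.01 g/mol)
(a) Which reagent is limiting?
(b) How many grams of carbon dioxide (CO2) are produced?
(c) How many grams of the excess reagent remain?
(a) O2, (b) 80.95 g, (c) 48.13 g

Moles of C2H6 = 75.78 g ÷ 30.07 g/mol = 2.52012 mol
Moles of O2 = 103 g ÷ 32.0 g/mol = 3.21875 mol
Moles ÷ coefficient: C2H6: 2.52012/2 = 1.26, O2: 3.21875/7 = 0.4598
(a) O2 has the smaller value, so O2 is the limiting reagent.
(b) Moles of CO2 = 3.21875 mol O2 × (4/7) = 1.83929 mol; mass = 1.83929 mol × 44.01 g/mol = 80.95 g
(c) C2H6 consumed = 3.21875 × (2/7) = 0.919643 mol; remaining = 2.52012 − 0.919643 = 1.60048 mol; mass = 1.60048 mol × 30.07 g/mol = 48.13 g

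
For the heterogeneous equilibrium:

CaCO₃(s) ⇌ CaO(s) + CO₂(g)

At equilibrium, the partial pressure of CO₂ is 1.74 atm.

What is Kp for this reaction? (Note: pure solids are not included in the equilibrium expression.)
K_p = 1.74

Solids (CaCO₃, CaO) have activity 1 and are excluded.
Kp = P(CO₂) = 1.74.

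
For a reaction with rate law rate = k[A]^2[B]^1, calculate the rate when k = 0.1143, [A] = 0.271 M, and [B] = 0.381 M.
0.003198 M/s

rate = k·[A]^2·[B]^1 = 0.1143·(0.271)^2·(0.381)^1 = 0.1143·0.073441·0.381 = 0.003198 M/s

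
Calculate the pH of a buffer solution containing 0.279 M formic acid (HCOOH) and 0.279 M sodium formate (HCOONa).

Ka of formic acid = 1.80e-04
pH = 3.74

pKa = -log(1.80e-04) = 3.74. pH = pKa + log([A⁻]/[HA]) = 3.74 + log(0.279/0.279)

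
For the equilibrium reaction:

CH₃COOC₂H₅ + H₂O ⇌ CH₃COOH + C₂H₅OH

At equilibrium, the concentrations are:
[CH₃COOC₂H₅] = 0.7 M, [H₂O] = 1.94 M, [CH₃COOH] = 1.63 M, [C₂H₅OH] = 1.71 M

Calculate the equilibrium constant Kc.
K_c = 2.0525

Kc = ([CH₃COOH] × [C₂H₅OH]) / ([CH₃COOC₂H₅] × [H₂O])
   = ((1.63)·(1.71)) / ((0.7)·(1.94))
   = 2.7873 / 1.358 = 2.0525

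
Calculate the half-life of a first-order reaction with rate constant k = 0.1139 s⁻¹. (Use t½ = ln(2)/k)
6.09 s

t½ = ln(2)/k = 0.6931/0.1139 = 6.09 s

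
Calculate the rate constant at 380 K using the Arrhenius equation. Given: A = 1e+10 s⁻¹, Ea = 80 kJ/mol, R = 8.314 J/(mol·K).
1.01e-01 s⁻¹

k = A·exp(-Ea/(R·T)) = 1e+10·exp(-80000/(8.314·380)) = 1e+10·exp(-25.3219) = 1e+10·1.0066e-11 = 1.01e-01 s⁻¹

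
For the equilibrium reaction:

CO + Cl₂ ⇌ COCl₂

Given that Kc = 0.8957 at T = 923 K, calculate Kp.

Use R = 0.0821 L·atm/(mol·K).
K_p = 0.0118

Δn = (moles gaseous products) − (moles gaseous reactants) = -1
T = 923 K; RT = 0.0821 × 923 = 75.7783
Kp = Kc·(RT)^Δn = 0.8957 × (75.7783)^-1 = 0.8957 × 0.0131964 = 0.0118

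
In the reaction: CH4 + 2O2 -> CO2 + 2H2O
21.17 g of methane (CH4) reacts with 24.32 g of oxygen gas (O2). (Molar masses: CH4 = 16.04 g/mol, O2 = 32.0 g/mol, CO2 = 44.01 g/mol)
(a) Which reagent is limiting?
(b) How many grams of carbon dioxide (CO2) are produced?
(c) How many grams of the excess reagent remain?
(a) O2, (b) 16.72 g, (c) 15.07 g

Moles of CH4 = 21.17 g ÷ 16.04 g/mol = 1.31983 mol
Moles of O2 = 24.32 g ÷ 32.0 g/mol = 0.76 mol
Moles ÷ coefficient: CH4: 1.31983/1 = 1.32, O2: 0.76/2 = 0.38
(a) O2 has the smaller value, so O2 is the limiting reagent.
(b) Moles of CO2 = 0.76 mol O2 × (1/2) = 0.38 mol; mass = 0.38 mol × 44.01 g/mol = 16.72 g
(c) CH4 consumed = 0.76 × (1/2) = 0.38 mol; remaining = 1.31983 − 0.38 = 0.939825 mol; mass = 0.939825 mol × 16.04 g/mol = 15.07 g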